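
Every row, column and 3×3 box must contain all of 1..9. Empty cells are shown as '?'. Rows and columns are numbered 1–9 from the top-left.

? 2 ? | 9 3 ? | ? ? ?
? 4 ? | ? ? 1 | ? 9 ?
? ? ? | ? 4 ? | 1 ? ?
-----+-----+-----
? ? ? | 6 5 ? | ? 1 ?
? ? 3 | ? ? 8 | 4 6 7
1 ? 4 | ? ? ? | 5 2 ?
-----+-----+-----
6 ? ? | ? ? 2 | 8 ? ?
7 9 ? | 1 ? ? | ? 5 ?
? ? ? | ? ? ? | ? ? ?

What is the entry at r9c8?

r5c2 = 5 (sole candidate).
r5c4 = 2 (sole candidate).
r5c1 = 9 (sole candidate).
r5c5 = 1 (sole candidate).
r1c3 = 1 (hidden single in row 1).
r7c3 = 5 (sole candidate).
r3c9 = 2 (hidden single in row 3).
r3c3 = 9 (hidden single in row 3).
r2c5 = 2 (hidden single in row 2).
r4c6 = 4 (hidden single in row 4).
r6c2 = 6 (hidden single in row 6).
r3c6 = 6 (hidden single in row 3).
r8c6 = 3 (sole candidate).
r6c9 = 8 (hidden single in row 6).
r6c4 = 3 (hidden single in row 6).
r8c9 = 4 (hidden single in row 8).
r1c8 = 4 (hidden single in row 1).
r1c1 = 8 (hidden single in row 1).
r4c1 = 2 (sole candidate).
r2c4 = 8 (hidden single in row 2).
r3c8 = 8 (hidden single in row 3).
r7c4 = 4 (hidden single in row 7).
r9c1 = 4 (hidden single in row 9).
r2c3 = 6 (hidden single in column 3).
r2c7 = 7 (hidden single in row 2).
r1c7 = 6 (sole candidate).
r1c9 = 5 (sole candidate).
r2c9 = 3 (sole candidate).
r4c9 = 9 (sole candidate).
r7c9 = 1 (sole candidate).
r8c7 = 2 (sole candidate).
r9c9 = 6 (sole candidate).
r1c6 = 7 (sole candidate).
r2c1 = 5 (sole candidate).
r3c1 = 3 (sole candidate).
r3c2 = 7 (sole candidate).
r3c4 = 5 (sole candidate).
r4c2 = 8 (sole candidate).
r4c3 = 7 (sole candidate).
r4c7 = 3 (sole candidate).
r6c6 = 9 (sole candidate).
r7c2 = 3 (sole candidate).
r7c8 = 7 (sole candidate).
r8c3 = 8 (sole candidate).
r8c5 = 6 (sole candidate).
r9c2 = 1 (sole candidate).
r9c3 = 2 (sole candidate).
r9c4 = 7 (sole candidate).
r9c6 = 5 (sole candidate).
r9c7 = 9 (sole candidate).
r9c8 = 3: row 9 has {1,2,4,5,6,7,9}; col 8 has {1,2,4,5,6,7,8,9}; box has {1,2,4,5,6,7,8,9} → only 3 remains.

3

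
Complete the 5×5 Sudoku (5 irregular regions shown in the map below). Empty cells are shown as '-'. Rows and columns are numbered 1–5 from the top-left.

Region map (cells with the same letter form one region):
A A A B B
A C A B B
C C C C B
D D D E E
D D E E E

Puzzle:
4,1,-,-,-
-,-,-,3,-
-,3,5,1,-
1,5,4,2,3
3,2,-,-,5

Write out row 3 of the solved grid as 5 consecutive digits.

23514

r1c4 = 5: row 1 has {1,4}; col 4 has {1,2,3}; region has {3} → only 5 remains.
r1c5 = 2: row 1 has {1,4,5}; col 5 has {3,5}; region has {3,5} → only 2 remains.
r2c2 = 4: row 2 has {3}; col 2 has {1,2,3,5}; region has {1,3,5} → only 4 remains.
r2c3 = 2: row 2 has {3,4}; col 3 has {4,5}; region has {1,4} → only 2 remains.
r2c5 = 1: row 2 has {2,3,4}; col 5 has {2,3,5}; region has {2,3,5} → only 1 remains.
r3c1 = 2: row 3 has {1,3,5}; col 1 has {1,3,4}; region has {1,3,4,5} → only 2 remains.
r3c5 = 4: row 3 has {1,2,3,5}; col 5 has {1,2,3,5}; region has {1,2,3,5} → only 4 remains.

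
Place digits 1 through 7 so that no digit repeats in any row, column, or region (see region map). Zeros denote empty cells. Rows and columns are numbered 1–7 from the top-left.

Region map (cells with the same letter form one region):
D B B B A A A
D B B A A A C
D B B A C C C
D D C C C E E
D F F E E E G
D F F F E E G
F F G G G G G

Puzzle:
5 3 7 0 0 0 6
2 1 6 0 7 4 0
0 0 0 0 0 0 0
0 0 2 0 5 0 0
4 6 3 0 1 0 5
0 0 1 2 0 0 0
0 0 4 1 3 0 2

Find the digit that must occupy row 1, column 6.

row 1, column 4 = 4 (sole candidate).
row 1, column 5 = 2 (sole candidate).
row 1, column 6 = 1: row 1 has {2,3,4,5,6,7}; col 6 has {4}; region has {2,4,6,7} → only 1 remains.

1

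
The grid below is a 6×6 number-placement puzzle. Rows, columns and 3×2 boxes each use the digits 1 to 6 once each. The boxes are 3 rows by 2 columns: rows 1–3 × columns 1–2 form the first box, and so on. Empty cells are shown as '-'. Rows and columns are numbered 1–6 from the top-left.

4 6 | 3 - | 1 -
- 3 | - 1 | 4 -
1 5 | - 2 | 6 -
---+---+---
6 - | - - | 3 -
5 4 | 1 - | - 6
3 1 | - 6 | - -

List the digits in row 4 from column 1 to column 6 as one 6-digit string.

R1C4 = 5: row 1 has {1,3,4,6}; col 4 has {1,2,6}; box has {1,2,3} → only 5 remains.
R1C6 = 2: row 1 has {1,3,4,5,6}; col 6 has {6}; box has {1,4,6} → only 2 remains.
R2C1 = 2: row 2 has {1,3,4}; col 1 has {1,3,4,5,6}; box has {1,3,4,5,6} → only 2 remains.
R2C3 = 6: row 2 has {1,2,3,4}; col 3 has {1,3}; box has {1,2,3,5} → only 6 remains.
R2C6 = 5: row 2 has {1,2,3,4,6}; col 6 has {2,6}; box has {1,2,4,6} → only 5 remains.
R3C3 = 4: row 3 has {1,2,5,6}; col 3 has {1,3,6}; box has {1,2,3,5,6} → only 4 remains.
R3C6 = 3: row 3 has {1,2,4,5,6}; col 6 has {2,5,6}; box has {1,2,4,5,6} → only 3 remains.
R4C2 = 2: row 4 has {3,6}; col 2 has {1,3,4,5,6}; box has {1,3,4,5,6} → only 2 remains.
R4C3 = 5: row 4 has {2,3,6}; col 3 has {1,3,4,6}; box has {1,6} → only 5 remains.
R4C4 = 4: row 4 has {2,3,5,6}; col 4 has {1,2,5,6}; box has {1,5,6} → only 4 remains.
R4C6 = 1: row 4 has {2,3,4,5,6}; col 6 has {2,3,5,6}; box has {3,6} → only 1 remains.

625431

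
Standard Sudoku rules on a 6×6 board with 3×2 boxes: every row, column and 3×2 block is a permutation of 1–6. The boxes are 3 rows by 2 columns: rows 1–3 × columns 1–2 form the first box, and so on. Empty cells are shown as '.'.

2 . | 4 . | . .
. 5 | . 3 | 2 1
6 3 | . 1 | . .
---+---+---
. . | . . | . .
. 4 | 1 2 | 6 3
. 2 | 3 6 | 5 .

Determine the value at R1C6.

6

R1C2 = 1: row 1 has {2,4}; col 2 has {2,3,4,5}; box has {2,3,5,6} → only 1 remains.
R1C4 = 5: row 1 has {1,2,4}; col 4 has {1,2,3,6}; box has {1,3,4} → only 5 remains.
R1C5 = 3: row 1 has {1,2,4,5}; col 5 has {2,5,6}; box has {1,2} → only 3 remains.
R1C6 = 6: row 1 has {1,2,3,4,5}; col 6 has {1,3}; box has {1,2,3} → only 6 remains.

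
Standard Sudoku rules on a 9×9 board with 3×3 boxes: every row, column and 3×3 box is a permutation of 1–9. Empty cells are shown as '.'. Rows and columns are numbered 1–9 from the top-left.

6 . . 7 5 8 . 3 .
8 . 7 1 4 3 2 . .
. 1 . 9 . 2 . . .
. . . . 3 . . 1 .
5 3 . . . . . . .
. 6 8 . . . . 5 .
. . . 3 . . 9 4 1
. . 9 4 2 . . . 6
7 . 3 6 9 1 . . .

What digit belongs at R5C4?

R3C5 = 6 (sole candidate).
R6C4 = 2 (sole candidate).
R7C1 = 2 (sole candidate).
R8C1 = 1 (sole candidate).
R5C4 = 8: row 5 has {3,5}; col 4 has {1,2,3,4,6,7,9}; box has {2,3} → only 8 remains.

8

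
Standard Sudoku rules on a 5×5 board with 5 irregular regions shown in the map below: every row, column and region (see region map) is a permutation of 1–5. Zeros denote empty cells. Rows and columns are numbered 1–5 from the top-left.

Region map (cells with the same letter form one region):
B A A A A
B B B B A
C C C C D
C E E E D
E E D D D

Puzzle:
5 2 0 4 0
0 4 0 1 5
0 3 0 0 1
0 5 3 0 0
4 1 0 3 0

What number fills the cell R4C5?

4

R1C3 = 1: row 1 has {2,4,5}; col 3 has {3}; region has {2,4,5} → only 1 remains.
R1C5 = 3: row 1 has {1,2,4,5}; col 5 has {1,5}; region has {1,2,4,5} → only 3 remains.
R2C3 = 2: row 2 has {1,4,5}; col 3 has {1,3}; region has {1,4,5} → only 2 remains.
R3C1 = 2: row 3 has {1,3}; col 1 has {4,5}; region has {3} → only 2 remains.
R3C4 = 5: row 3 has {1,2,3}; col 4 has {1,3,4}; region has {2,3} → only 5 remains.
R4C1 = 1: row 4 has {3,5}; col 1 has {2,4,5}; region has {2,3,5} → only 1 remains.
R4C4 = 2: row 4 has {1,3,5}; col 4 has {1,3,4,5}; region has {1,3,4,5} → only 2 remains.
R4C5 = 4: row 4 has {1,2,3,5}; col 5 has {1,3,5}; region has {1,3} → only 4 remains.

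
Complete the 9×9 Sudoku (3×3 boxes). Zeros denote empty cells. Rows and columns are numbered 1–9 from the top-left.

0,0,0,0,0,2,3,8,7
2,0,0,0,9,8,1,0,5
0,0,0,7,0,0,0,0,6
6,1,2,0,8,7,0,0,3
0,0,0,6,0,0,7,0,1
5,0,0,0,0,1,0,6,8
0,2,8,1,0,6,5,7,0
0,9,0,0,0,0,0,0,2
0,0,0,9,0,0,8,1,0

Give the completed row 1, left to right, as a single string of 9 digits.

row 2, column 8 = 4 (sole candidate).
row 8, column 8 = 3 (sole candidate).
row 9, column 9 = 4 (sole candidate).
row 2, column 4 = 3 (sole candidate).
row 7, column 9 = 9 (sole candidate).
row 8, column 7 = 6 (sole candidate).
row 8, column 4 = 8 (hidden single in row 8).
row 9, column 5 = 2 (hidden single in row 9).
row 5, column 8 = 2 (hidden single in row 5).
row 3, column 8 = 9 (sole candidate).
row 4, column 8 = 5 (sole candidate).
row 3, column 7 = 2 (sole candidate).
row 4, column 4 = 4 (sole candidate).
row 4, column 7 = 9 (sole candidate).
row 6, column 4 = 2 (sole candidate).
row 6, column 5 = 3 (sole candidate).
row 6, column 7 = 4 (sole candidate).
row 7, column 5 = 4 (sole candidate).
row 8, column 6 = 5 (sole candidate).
row 9, column 6 = 3 (sole candidate).
row 1, column 4 = 5: row 1 has {2,3,7,8}; col 4 has {1,2,3,4,6,7,8,9}; box has {2,3,7,8,9} → only 5 remains.
row 3, column 5 = 1 (sole candidate).
row 3, column 6 = 4 (sole candidate).
row 5, column 5 = 5 (sole candidate).
row 5, column 6 = 9 (sole candidate).
row 6, column 2 = 7 (sole candidate).
row 6, column 3 = 9 (sole candidate).
row 7, column 1 = 3 (sole candidate).
row 8, column 5 = 7 (sole candidate).
row 9, column 1 = 7 (sole candidate).
row 1, column 5 = 6: row 1 has {2,3,5,7,8}; col 5 has {1,2,3,4,5,7,8,9}; box has {1,2,3,4,5,7,8,9} → only 6 remains.
row 2, column 2 = 6 (sole candidate).
row 2, column 3 = 7 (sole candidate).
row 3, column 1 = 8 (sole candidate).
row 5, column 1 = 4 (sole candidate).
row 5, column 3 = 3 (sole candidate).
row 8, column 1 = 1 (sole candidate).
row 8, column 3 = 4 (sole candidate).
row 9, column 2 = 5 (sole candidate).
row 9, column 3 = 6 (sole candidate).
row 1, column 1 = 9: row 1 has {2,3,5,6,7,8}; col 1 has {1,2,3,4,5,6,7,8}; box has {2,6,7,8} → only 9 remains.
row 1, column 2 = 4: row 1 has {2,3,5,6,7,8,9}; col 2 has {1,2,5,6,7,9}; box has {2,6,7,8,9} → only 4 remains.
row 1, column 3 = 1: row 1 has {2,3,4,5,6,7,8,9}; col 3 has {2,3,4,6,7,8,9}; box has {2,4,6,7,8,9} → only 1 remains.

941562387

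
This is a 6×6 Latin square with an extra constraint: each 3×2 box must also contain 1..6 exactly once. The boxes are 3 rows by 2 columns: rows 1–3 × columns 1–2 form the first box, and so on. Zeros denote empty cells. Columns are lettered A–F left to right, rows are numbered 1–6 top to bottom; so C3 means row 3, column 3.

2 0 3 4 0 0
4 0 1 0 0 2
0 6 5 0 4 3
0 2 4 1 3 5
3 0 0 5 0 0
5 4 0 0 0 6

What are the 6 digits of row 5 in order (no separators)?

316524

F1 = 1: row 1 has {2,3,4}; col 6 has {2,3,5,6}; box has {2,3,4} → only 1 remains.
D2 = 6: row 2 has {1,2,4}; col 4 has {1,4,5}; box has {1,3,4,5} → only 6 remains.
E2 = 5: row 2 has {1,2,4,6}; col 5 has {3,4}; box has {1,2,3,4} → only 5 remains.
A3 = 1: row 3 has {3,4,5,6}; col 1 has {2,3,4,5}; box has {2,4,6} → only 1 remains.
D3 = 2: row 3 has {1,3,4,5,6}; col 4 has {1,4,5,6}; box has {1,3,4,5,6} → only 2 remains.
A4 = 6: row 4 has {1,2,3,4,5}; col 1 has {1,2,3,4,5}; box has {2,3,4,5} → only 6 remains.
B5 = 1: row 5 has {3,5}; col 2 has {2,4,6}; box has {2,3,4,5,6} → only 1 remains.
E5 = 2: row 5 has {1,3,5}; col 5 has {3,4,5}; box has {3,5,6} → only 2 remains.
F5 = 4: row 5 has {1,2,3,5}; col 6 has {1,2,3,5,6}; box has {2,3,5,6} → only 4 remains.
C6 = 2: row 6 has {4,5,6}; col 3 has {1,3,4,5}; box has {1,4,5} → only 2 remains.
D6 = 3: row 6 has {2,4,5,6}; col 4 has {1,2,4,5,6}; box has {1,2,4,5} → only 3 remains.
E6 = 1: row 6 has {2,3,4,5,6}; col 5 has {2,3,4,5}; box has {2,3,4,5,6} → only 1 remains.
B1 = 5: row 1 has {1,2,3,4}; col 2 has {1,2,4,6}; box has {1,2,4,6} → only 5 remains.
E1 = 6: row 1 has {1,2,3,4,5}; col 5 has {1,2,3,4,5}; box has {1,2,3,4,5} → only 6 remains.
B2 = 3: row 2 has {1,2,4,5,6}; col 2 has {1,2,4,5,6}; box has {1,2,4,5,6} → only 3 remains.
C5 = 6: row 5 has {1,2,3,4,5}; col 3 has {1,2,3,4,5}; box has {1,2,3,4,5} → only 6 remains.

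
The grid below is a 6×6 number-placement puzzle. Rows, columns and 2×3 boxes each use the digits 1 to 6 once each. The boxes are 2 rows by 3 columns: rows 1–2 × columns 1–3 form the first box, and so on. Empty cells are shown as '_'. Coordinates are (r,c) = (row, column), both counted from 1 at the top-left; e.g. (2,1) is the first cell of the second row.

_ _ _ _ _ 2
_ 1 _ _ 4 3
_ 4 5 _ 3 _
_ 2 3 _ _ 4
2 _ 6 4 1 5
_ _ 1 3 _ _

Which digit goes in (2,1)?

(1,3) = 4: row 1 has {2}; col 3 has {1,3,5,6}; box has {1} → only 4 remains.
(2,3) = 2: row 2 has {1,3,4}; col 3 has {1,3,4,5,6}; box has {1,4} → only 2 remains.
(5,2) = 3: row 5 has {1,2,4,5,6}; col 2 has {1,2,4}; box has {1,2,6} → only 3 remains.
(6,2) = 5: row 6 has {1,3}; col 2 has {1,2,3,4}; box has {1,2,3,6} → only 5 remains.
(6,6) = 6: row 6 has {1,3,5}; col 6 has {2,3,4,5}; box has {1,3,4,5} → only 6 remains.
(1,2) = 6: row 1 has {2,4}; col 2 has {1,2,3,4,5}; box has {1,2,4} → only 6 remains.
(1,5) = 5: row 1 has {2,4,6}; col 5 has {1,3,4}; box has {2,3,4} → only 5 remains.
(2,1) = 5: row 2 has {1,2,3,4}; col 1 has {2}; box has {1,2,4,6} → only 5 remains.

5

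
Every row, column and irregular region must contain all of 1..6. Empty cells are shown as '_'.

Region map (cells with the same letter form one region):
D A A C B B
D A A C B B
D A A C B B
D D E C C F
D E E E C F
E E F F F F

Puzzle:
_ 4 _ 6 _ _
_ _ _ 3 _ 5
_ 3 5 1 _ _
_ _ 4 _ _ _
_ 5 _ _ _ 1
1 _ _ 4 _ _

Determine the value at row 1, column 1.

5

row 5, column 4 = 2 (sole candidate).
row 5, column 5 = 4 (sole candidate).
row 6, column 2 = 6 (sole candidate).
row 4, column 4 = 5 (sole candidate).
row 4, column 5 = 2 (sole candidate).
row 5, column 3 = 3 (sole candidate).
row 6, column 3 = 2 (sole candidate).
row 6, column 6 = 3 (sole candidate).
row 1, column 3 = 1 (sole candidate).
row 1, column 5 = 3 (sole candidate).
row 1, column 6 = 2 (sole candidate).
row 2, column 2 = 2 (sole candidate).
row 2, column 3 = 6 (sole candidate).
row 2, column 5 = 1 (sole candidate).
row 3, column 5 = 6 (sole candidate).
row 3, column 6 = 4 (sole candidate).
row 4, column 2 = 1 (sole candidate).
row 4, column 6 = 6 (sole candidate).
row 5, column 1 = 6 (sole candidate).
row 6, column 5 = 5 (sole candidate).
row 1, column 1 = 5: row 1 has {1,2,3,4,6}; col 1 has {1,6}; region has {1,6} → only 5 remains.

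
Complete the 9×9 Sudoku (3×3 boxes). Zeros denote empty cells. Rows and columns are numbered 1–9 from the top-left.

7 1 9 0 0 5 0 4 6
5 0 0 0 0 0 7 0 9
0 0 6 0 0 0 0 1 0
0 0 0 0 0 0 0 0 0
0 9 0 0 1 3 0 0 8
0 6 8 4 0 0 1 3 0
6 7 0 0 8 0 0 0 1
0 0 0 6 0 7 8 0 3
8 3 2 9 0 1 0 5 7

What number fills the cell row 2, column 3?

4

row 6, column 1 = 2 (sole candidate).
row 6, column 6 = 9 (sole candidate).
row 6, column 9 = 5 (sole candidate).
row 9, column 5 = 4 (sole candidate).
row 9, column 7 = 6 (sole candidate).
row 3, column 9 = 2 (sole candidate).
row 4, column 9 = 4 (sole candidate).
row 5, column 1 = 4 (sole candidate).
row 5, column 7 = 2 (sole candidate).
row 6, column 5 = 7 (sole candidate).
row 7, column 6 = 2 (sole candidate).
row 7, column 8 = 9 (sole candidate).
row 8, column 5 = 5 (sole candidate).
row 8, column 8 = 2 (sole candidate).
row 1, column 7 = 3 (sole candidate).
row 2, column 8 = 8 (sole candidate).
row 3, column 1 = 3 (sole candidate).
row 3, column 5 = 9 (sole candidate).
row 3, column 7 = 5 (sole candidate).
row 4, column 1 = 1 (sole candidate).
row 4, column 2 = 5 (sole candidate).
row 4, column 7 = 9 (sole candidate).
row 5, column 3 = 7 (sole candidate).
row 5, column 4 = 5 (sole candidate).
row 5, column 8 = 6 (sole candidate).
row 7, column 4 = 3 (sole candidate).
row 7, column 7 = 4 (sole candidate).
row 8, column 1 = 9 (sole candidate).
row 8, column 2 = 4 (sole candidate).
row 8, column 3 = 1 (sole candidate).
row 1, column 5 = 2 (sole candidate).
row 2, column 2 = 2 (sole candidate).
row 2, column 3 = 4: row 2 has {2,5,7,8,9}; col 3 has {1,2,6,7,8,9}; box has {1,2,3,5,6,7,9} → only 4 remains.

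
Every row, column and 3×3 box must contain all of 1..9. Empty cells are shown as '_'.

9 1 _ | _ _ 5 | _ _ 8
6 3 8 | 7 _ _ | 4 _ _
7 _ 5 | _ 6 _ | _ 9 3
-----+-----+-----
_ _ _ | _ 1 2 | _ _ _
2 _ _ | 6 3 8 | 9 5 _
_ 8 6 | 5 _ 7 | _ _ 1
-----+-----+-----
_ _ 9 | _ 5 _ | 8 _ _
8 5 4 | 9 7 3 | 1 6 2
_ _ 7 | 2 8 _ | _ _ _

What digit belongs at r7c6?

r1c3 = 2: row 1 has {1,5,8,9}; col 3 has {4,5,6,7,8,9}; box has {1,3,5,6,7,8,9} → only 2 remains.
r1c5 = 4: row 1 has {1,2,5,8,9}; col 5 has {1,3,5,6,7,8}; box has {5,6,7} → only 4 remains.
r1c8 = 7: row 1 has {1,2,4,5,8,9}; col 8 has {5,6,9}; box has {3,4,8,9} → only 7 remains.
r2c9 = 5: row 2 has {3,4,6,7,8}; col 9 has {1,2,3,8}; box has {3,4,7,8,9} → only 5 remains.
r3c2 = 4: row 3 has {3,5,6,7,9}; col 2 has {1,3,5,8}; box has {1,2,3,5,6,7,8,9} → only 4 remains.
r3c6 = 1: row 3 has {3,4,5,6,7,9}; col 6 has {2,3,5,7,8}; box has {4,5,6,7} → only 1 remains.
r3c7 = 2: row 3 has {1,3,4,5,6,7,9}; col 7 has {1,4,8,9}; box has {3,4,5,7,8,9} → only 2 remains.
r4c3 = 3: row 4 has {1,2}; col 3 has {2,4,5,6,7,8,9}; box has {2,6,8} → only 3 remains.
r4c4 = 4: row 4 has {1,2,3}; col 4 has {2,5,6,7,9}; box has {1,2,3,5,6,7,8} → only 4 remains.
r4c8 = 8: row 4 has {1,2,3,4}; col 8 has {5,6,7,9}; box has {1,5,9} → only 8 remains.
r5c2 = 7: row 5 has {2,3,5,6,8,9}; col 2 has {1,3,4,5,8}; box has {2,3,6,8} → only 7 remains.
r5c3 = 1: row 5 has {2,3,5,6,7,8,9}; col 3 has {2,3,4,5,6,7,8,9}; box has {2,3,6,7,8} → only 1 remains.
r5c9 = 4: row 5 has {1,2,3,5,6,7,8,9}; col 9 has {1,2,3,5,8}; box has {1,5,8,9} → only 4 remains.
r6c1 = 4: row 6 has {1,5,6,7,8}; col 1 has {2,6,7,8,9}; box has {1,2,3,6,7,8} → only 4 remains.
r6c5 = 9: row 6 has {1,4,5,6,7,8}; col 5 has {1,3,4,5,6,7,8}; box has {1,2,3,4,5,6,7,8} → only 9 remains.
r6c7 = 3: row 6 has {1,4,5,6,7,8,9}; col 7 has {1,2,4,8,9}; box has {1,4,5,8,9} → only 3 remains.
r6c8 = 2: row 6 has {1,3,4,5,6,7,8,9}; col 8 has {5,6,7,8,9}; box has {1,3,4,5,8,9} → only 2 remains.
r7c4 = 1: row 7 has {5,8,9}; col 4 has {2,4,5,6,7,9}; box has {2,3,5,7,8,9} → only 1 remains.
r7c9 = 7: row 7 has {1,5,8,9}; col 9 has {1,2,3,4,5,8}; box has {1,2,6,8} → only 7 remains.
r9c2 = 6: row 9 has {2,7,8}; col 2 has {1,3,4,5,7,8}; box has {4,5,7,8,9} → only 6 remains.
r9c6 = 4: row 9 has {2,6,7,8}; col 6 has {1,2,3,5,7,8}; box has {1,2,3,5,7,8,9} → only 4 remains.
r9c7 = 5: row 9 has {2,4,6,7,8}; col 7 has {1,2,3,4,8,9}; box has {1,2,6,7,8} → only 5 remains.
r9c8 = 3: row 9 has {2,4,5,6,7,8}; col 8 has {2,5,6,7,8,9}; box has {1,2,5,6,7,8} → only 3 remains.
r9c9 = 9: row 9 has {2,3,4,5,6,7,8}; col 9 has {1,2,3,4,5,7,8}; box has {1,2,3,5,6,7,8} → only 9 remains.
r1c4 = 3: row 1 has {1,2,4,5,7,8,9}; col 4 has {1,2,4,5,6,7,9}; box has {1,4,5,6,7} → only 3 remains.
r1c7 = 6: row 1 has {1,2,3,4,5,7,8,9}; col 7 has {1,2,3,4,5,8,9}; box has {2,3,4,5,7,8,9} → only 6 remains.
r2c5 = 2: row 2 has {3,4,5,6,7,8}; col 5 has {1,3,4,5,6,7,8,9}; box has {1,3,4,5,6,7} → only 2 remains.
r2c6 = 9: row 2 has {2,3,4,5,6,7,8}; col 6 has {1,2,3,4,5,7,8}; box has {1,2,3,4,5,6,7} → only 9 remains.
r2c8 = 1: row 2 has {2,3,4,5,6,7,8,9}; col 8 has {2,3,5,6,7,8,9}; box has {2,3,4,5,6,7,8,9} → only 1 remains.
r3c4 = 8: row 3 has {1,2,3,4,5,6,7,9}; col 4 has {1,2,3,4,5,6,7,9}; box has {1,2,3,4,5,6,7,9} → only 8 remains.
r4c1 = 5: row 4 has {1,2,3,4,8}; col 1 has {2,4,6,7,8,9}; box has {1,2,3,4,6,7,8} → only 5 remains.
r4c2 = 9: row 4 has {1,2,3,4,5,8}; col 2 has {1,3,4,5,6,7,8}; box has {1,2,3,4,5,6,7,8} → only 9 remains.
r4c7 = 7: row 4 has {1,2,3,4,5,8,9}; col 7 has {1,2,3,4,5,6,8,9}; box has {1,2,3,4,5,8,9} → only 7 remains.
r4c9 = 6: row 4 has {1,2,3,4,5,7,8,9}; col 9 has {1,2,3,4,5,7,8,9}; box has {1,2,3,4,5,7,8,9} → only 6 remains.
r7c1 = 3: row 7 has {1,5,7,8,9}; col 1 has {2,4,5,6,7,8,9}; box has {4,5,6,7,8,9} → only 3 remains.
r7c2 = 2: row 7 has {1,3,5,7,8,9}; col 2 has {1,3,4,5,6,7,8,9}; box has {3,4,5,6,7,8,9} → only 2 remains.
r7c6 = 6: row 7 has {1,2,3,5,7,8,9}; col 6 has {1,2,3,4,5,7,8,9}; box has {1,2,3,4,5,7,8,9} → only 6 remains.

6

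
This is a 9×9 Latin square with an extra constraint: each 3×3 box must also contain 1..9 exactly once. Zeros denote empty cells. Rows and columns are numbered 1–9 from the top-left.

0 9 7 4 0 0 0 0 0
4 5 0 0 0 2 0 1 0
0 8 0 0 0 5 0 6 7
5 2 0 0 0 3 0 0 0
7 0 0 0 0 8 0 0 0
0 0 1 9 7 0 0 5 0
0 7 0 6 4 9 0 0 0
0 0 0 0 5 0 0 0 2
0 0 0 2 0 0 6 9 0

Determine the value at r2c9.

3

r4c4 = 1 (sole candidate).
r4c5 = 6 (sole candidate).
r5c4 = 5 (sole candidate).
r5c5 = 2 (sole candidate).
r6c6 = 4 (sole candidate).
r3c4 = 3 (sole candidate).
r3c3 = 2 (sole candidate).
r3c1 = 1 (sole candidate).
r3c5 = 9 (sole candidate).
r3c7 = 4 (sole candidate).
r2c5 = 8 (sole candidate).
r1c5 = 1 (sole candidate).
r1c6 = 6 (sole candidate).
r2c4 = 7 (sole candidate).
r8c4 = 8 (sole candidate).
r9c5 = 3 (sole candidate).
r1c1 = 3 (sole candidate).
r2c3 = 6 (sole candidate).
r9c1 = 8 (sole candidate).
r6c1 = 6 (sole candidate).
r6c2 = 3 (sole candidate).
r6c9 = 8 (sole candidate).
r7c1 = 2 (sole candidate).
r8c1 = 9 (sole candidate).
r1c9 = 5 (sole candidate).
r5c2 = 4 (sole candidate).
r5c3 = 9 (sole candidate).
r5c8 = 3 (sole candidate).
r6c7 = 2 (sole candidate).
r7c8 = 8 (sole candidate).
r9c2 = 1 (sole candidate).
r9c6 = 7 (sole candidate).
r9c9 = 4 (sole candidate).
r1c7 = 8 (sole candidate).
r1c8 = 2 (sole candidate).
r4c3 = 8 (sole candidate).
r4c9 = 9 (sole candidate).
r5c7 = 1 (sole candidate).
r5c9 = 6 (sole candidate).
r8c2 = 6 (sole candidate).
r8c6 = 1 (sole candidate).
r8c8 = 7 (sole candidate).
r9c3 = 5 (sole candidate).
r2c9 = 3: row 2 has {1,2,4,5,6,7,8}; col 9 has {2,4,5,6,7,8,9}; box has {1,2,4,5,6,7,8} → only 3 remains.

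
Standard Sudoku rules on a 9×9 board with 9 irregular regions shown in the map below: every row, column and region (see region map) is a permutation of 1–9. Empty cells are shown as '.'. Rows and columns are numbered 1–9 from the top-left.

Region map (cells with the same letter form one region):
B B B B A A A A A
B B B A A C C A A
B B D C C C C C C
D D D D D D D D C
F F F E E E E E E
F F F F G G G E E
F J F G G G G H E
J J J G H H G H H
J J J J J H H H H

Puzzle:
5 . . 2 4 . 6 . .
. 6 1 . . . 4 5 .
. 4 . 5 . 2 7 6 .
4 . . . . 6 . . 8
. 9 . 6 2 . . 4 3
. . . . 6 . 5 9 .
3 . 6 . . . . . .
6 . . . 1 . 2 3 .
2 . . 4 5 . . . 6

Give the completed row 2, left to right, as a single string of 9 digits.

861379452

row 2, column 9 = 2: in row 2, 2 can only go here (every other open cell in that row sees a 2).
row 3, column 9 = 1: in row 3, 1 can only go here (every other open cell in that row sees a 1).
row 6, column 9 = 7: row 6 has {5,6,9}; col 9 has {1,2,3,6,8}; region has {2,3,4,6,9} → only 7 remains.
row 7, column 9 = 5: row 7 has {3,6}; col 9 has {1,2,3,6,7,8}; region has {2,3,4,6,7,9} → only 5 remains.
row 1, column 9 = 9: row 1 has {2,4,5,6}; col 9 has {1,2,3,5,6,7,8}; region has {2,4,5,6} → only 9 remains.
row 8, column 9 = 4: row 8 has {1,2,3,6}; col 9 has {1,2,3,5,6,7,8,9}; region has {1,3,6} → only 4 remains.
row 5, column 3 = 5: in row 5, 5 can only go here (every other open cell in that row sees a 5).
row 4, column 2 = 5: in row 4, 5 can only go here (every other open cell in that row sees a 5).
row 5, column 1 = 7: in row 5, 7 can only go here (every other open cell in that row sees a 7).
row 6, column 6 = 3: in row 6, 3 can only go here (every other open cell in that row sees a 3).
row 2, column 6 = 9: row 2 has {1,2,4,5,6}; col 6 has {2,3,6}; region has {1,2,4,5,6,7,8} → only 9 remains.
row 3, column 5 = 3: row 3 has {1,2,4,5,6,7}; col 5 has {1,2,4,5,6}; region has {1,2,4,5,6,7,8,9} → only 3 remains.
row 2, column 1 = 8: row 2 has {1,2,4,5,6,9}; col 1 has {2,3,4,5,6,7}; region has {1,2,4,5,6} → only 8 remains.
row 2, column 5 = 7: row 2 has {1,2,4,5,6,8,9}; col 5 has {1,2,3,4,5,6}; region has {2,4,5,6,9} → only 7 remains.
row 3, column 1 = 9: row 3 has {1,2,3,4,5,6,7}; col 1 has {2,3,4,5,6,7,8}; region has {1,2,4,5,6,8} → only 9 remains.
row 3, column 3 = 8: row 3 has {1,2,3,4,5,6,7,9}; col 3 has {1,5,6}; region has {4,5,6} → only 8 remains.
row 4, column 5 = 9: row 4 has {4,5,6,8}; col 5 has {1,2,3,4,5,6,7}; region has {4,5,6,8} → only 9 remains.
row 6, column 1 = 1: row 6 has {3,5,6,7,9}; col 1 has {2,3,4,5,6,7,8,9}; region has {3,5,6,7,9} → only 1 remains.
row 6, column 4 = 8: row 6 has {1,3,5,6,7,9}; col 4 has {2,4,5,6}; region has {1,3,5,6,7,9} → only 8 remains.
row 7, column 5 = 8: row 7 has {3,5,6}; col 5 has {1,2,3,4,5,6,7,9}; region has {2,3,5,6} → only 8 remains.
row 2, column 4 = 3: row 2 has {1,2,4,5,6,7,8,9}; col 4 has {2,4,5,6,8}; region has {2,4,5,6,7,9} → only 3 remains.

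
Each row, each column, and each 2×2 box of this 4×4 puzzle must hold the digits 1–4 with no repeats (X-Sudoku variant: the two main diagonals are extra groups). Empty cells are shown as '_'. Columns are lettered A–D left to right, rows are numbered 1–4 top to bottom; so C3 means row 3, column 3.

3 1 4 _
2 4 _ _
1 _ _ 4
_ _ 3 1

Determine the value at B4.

2

D1 = 2: row 1 has {1,3,4}; col 4 has {1,4}; box has {4}; anti-diagonal has {} → only 2 remains.
C2 = 1: row 2 has {2,4}; col 3 has {3,4}; box has {2,4}; anti-diagonal has {2} → only 1 remains.
D2 = 3: row 2 has {1,2,4}; col 4 has {1,2,4}; box has {1,2,4} → only 3 remains.
B3 = 3: row 3 has {1,4}; col 2 has {1,4}; box has {1}; anti-diagonal has {1,2} → only 3 remains.
C3 = 2: row 3 has {1,3,4}; col 3 has {1,3,4}; box has {1,3,4}; main diagonal has {1,3,4} → only 2 remains.
A4 = 4: row 4 has {1,3}; col 1 has {1,2,3}; box has {1,3}; anti-diagonal has {1,2,3} → only 4 remains.
B4 = 2: row 4 has {1,3,4}; col 2 has {1,3,4}; box has {1,3,4} → only 2 remains.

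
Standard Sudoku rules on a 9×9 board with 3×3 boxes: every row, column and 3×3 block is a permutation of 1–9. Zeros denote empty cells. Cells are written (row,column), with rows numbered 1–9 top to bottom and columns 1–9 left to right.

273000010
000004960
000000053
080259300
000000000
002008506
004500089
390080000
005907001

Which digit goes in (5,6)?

6

(1,6) = 5: in row 1, 5 can only go here (every other open cell in that row sees a 5).
(1,5) = 9: in row 1, 9 can only go here (every other open cell in that row sees a 9).
(1,4) = 6: in row 1, 6 can only go here (every other open cell in that row sees a 6).
(8,9) = 5: in row 8, 5 can only go here (every other open cell in that row sees a 5).
(9,1) = 8: in row 9, 8 can only go here (every other open cell in that row sees an 8).
(5,7) = 1: in column 7, 1 can only go here (every other open cell in that column sees a 1).
(5,9) = 8: in row 5, 8 can only go here (every other open cell in that row sees an 8).
(1,9) = 4: row 1 has {1,2,3,5,6,7,9}; col 9 has {1,3,5,6,8,9}; box has {1,3,5,6,9} → only 4 remains.
(4,9) = 7: row 4 has {2,3,5,8,9}; col 9 has {1,3,4,5,6,8,9}; box has {1,3,5,6,8} → only 7 remains.
(1,7) = 8: row 1 has {1,2,3,4,5,6,7,9}; col 7 has {1,3,5,9}; box has {1,3,4,5,6,9} → only 8 remains.
(2,9) = 2: row 2 has {4,6,9}; col 9 has {1,3,4,5,6,7,8,9}; box has {1,3,4,5,6,8,9} → only 2 remains.
(3,7) = 7: row 3 has {3,5}; col 7 has {1,3,5,8,9}; box has {1,2,3,4,5,6,8,9} → only 7 remains.
(4,8) = 4: row 4 has {2,3,5,7,8,9}; col 8 has {1,5,6,8}; box has {1,3,5,6,7,8} → only 4 remains.
(6,8) = 9: row 6 has {2,5,6,8}; col 8 has {1,4,5,6,8}; box has {1,3,4,5,6,7,8} → only 9 remains.
(5,8) = 2: row 5 has {1,8}; col 8 has {1,4,5,6,8,9}; box has {1,3,4,5,6,7,8,9} → only 2 remains.
(8,8) = 7: row 8 has {3,5,8,9}; col 8 has {1,2,4,5,6,8,9}; box has {1,5,8,9} → only 7 remains.
(9,8) = 3: row 9 has {1,5,7,8,9}; col 8 has {1,2,4,5,6,7,8,9}; box has {1,5,7,8,9} → only 3 remains.
(7,1) = 7: in row 7, 7 can only go here (every other open cell in that row sees a 7).
(5,3) = 7: in column 3, 7 can only go here (every other open cell in that column sees a 7).
(5,1) = 9: in row 5, 9 can only go here (every other open cell in that row sees a 9).
(3,3) = 9: in row 3, 9 can only go here (every other open cell in that row sees a 9).
(3,4) = 8: in row 3, 8 can only go here (every other open cell in that row sees an 8).
(2,3) = 8: in row 2, 8 can only go here (every other open cell in that row sees an 8).
(5,2) = 5: in row 5, 5 can only go here (every other open cell in that row sees a 5).
(2,2) = 1: row 2 has {2,4,6,8,9}; col 2 has {5,7,8,9}; box has {2,3,7,8,9} → only 1 remains.
(2,1) = 5: row 2 has {1,2,4,6,8,9}; col 1 has {2,3,7,8,9}; box has {1,2,3,7,8,9} → only 5 remains.
(6,2) = 3: in column 2, 3 can only go here (every other open cell in that column sees a 3).
(3,2) = 4: in column 2, 4 can only go here (every other open cell in that column sees a 4).
(3,1) = 6: row 3 has {3,4,5,7,8,9}; col 1 has {2,3,5,7,8,9}; box has {1,2,3,4,5,7,8,9} → only 6 remains.
(4,1) = 1: row 4 has {2,3,4,5,7,8,9}; col 1 has {2,3,5,6,7,8,9}; box has {2,3,5,7,8,9} → only 1 remains.
(4,3) = 6: row 4 has {1,2,3,4,5,7,8,9}; col 3 has {2,3,4,5,7,8,9}; box has {1,2,3,5,7,8,9} → only 6 remains.
(6,1) = 4: row 6 has {2,3,5,6,8,9}; col 1 has {1,2,3,5,6,7,8,9}; box has {1,2,3,5,6,7,8,9} → only 4 remains.
(8,3) = 1: row 8 has {3,5,7,8,9}; col 3 has {2,3,4,5,6,7,8,9}; box has {3,4,5,7,8,9} → only 1 remains.
(8,4) = 4: row 8 has {1,3,5,7,8,9}; col 4 has {2,5,6,8,9}; box has {5,7,8,9} → only 4 remains.
(5,4) = 3: row 5 has {1,2,5,7,8,9}; col 4 has {2,4,5,6,8,9}; box has {2,5,8,9} → only 3 remains.
(5,6) = 6: row 5 has {1,2,3,5,7,8,9}; col 6 has {4,5,7,8,9}; box has {2,3,5,8,9} → only 6 remains.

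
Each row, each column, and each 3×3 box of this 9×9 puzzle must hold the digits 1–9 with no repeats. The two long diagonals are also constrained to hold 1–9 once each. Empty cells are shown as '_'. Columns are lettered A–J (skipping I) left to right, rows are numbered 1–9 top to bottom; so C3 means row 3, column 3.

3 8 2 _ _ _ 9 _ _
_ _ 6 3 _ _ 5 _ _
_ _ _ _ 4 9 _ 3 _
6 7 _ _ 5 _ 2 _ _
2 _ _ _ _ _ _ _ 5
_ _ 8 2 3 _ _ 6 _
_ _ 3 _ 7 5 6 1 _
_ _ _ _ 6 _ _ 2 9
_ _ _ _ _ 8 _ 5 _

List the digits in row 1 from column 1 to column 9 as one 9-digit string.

E1 = 1: row 1 has {2,3,8,9}; col 5 has {3,4,5,6,7}; box has {3,4,9} → only 1 remains.
D1 = 5: in row 1, 5 can only go here (every other open cell in that row sees a 5).
J3 = 2 (hidden single in row 3).
D3 = 6 (hidden single in row 3).
F1 = 7: row 1 has {1,2,3,5,8,9}; col 6 has {5,8,9}; box has {1,3,4,5,6,9} → only 7 remains.
H1 = 4: row 1 has {1,2,3,5,7,8,9}; col 8 has {1,2,3,5,6}; box has {2,3,5,9} → only 4 remains.
J1 = 6: row 1 has {1,2,3,4,5,7,8,9}; col 9 has {2,5,9}; box has {2,3,4,5,9}; anti-diagonal has {2,3} → only 6 remains.

382517946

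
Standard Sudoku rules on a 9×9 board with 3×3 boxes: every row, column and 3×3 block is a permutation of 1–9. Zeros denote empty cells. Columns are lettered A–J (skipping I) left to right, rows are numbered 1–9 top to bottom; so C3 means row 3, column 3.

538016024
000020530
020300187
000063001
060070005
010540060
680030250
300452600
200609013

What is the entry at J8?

G1 = 9 (sole candidate).
J2 = 6 (sole candidate).
E3 = 9 (sole candidate).
F6 = 8 (sole candidate).
J7 = 9 (sole candidate).
H8 = 7 (sole candidate).
J8 = 8: row 8 has {2,3,4,5,6,7}; col 9 has {1,3,4,5,6,7,9}; box has {1,2,3,5,6,7,9} → only 8 remains.

8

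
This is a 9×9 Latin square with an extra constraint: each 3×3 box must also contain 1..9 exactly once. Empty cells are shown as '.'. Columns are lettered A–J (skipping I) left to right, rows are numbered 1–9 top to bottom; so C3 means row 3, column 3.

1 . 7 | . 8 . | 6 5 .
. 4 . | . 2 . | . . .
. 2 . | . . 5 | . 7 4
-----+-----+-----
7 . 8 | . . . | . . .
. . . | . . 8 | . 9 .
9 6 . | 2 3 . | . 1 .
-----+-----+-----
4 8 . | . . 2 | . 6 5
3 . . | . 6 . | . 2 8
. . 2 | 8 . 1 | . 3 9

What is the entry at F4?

6

H2 = 8: row 2 has {2,4}; col 8 has {1,2,3,5,6,7,9}; box has {4,5,6,7} → only 8 remains.
H4 = 4: row 4 has {7,8}; col 8 has {1,2,3,5,6,7,8,9}; box has {1,9} → only 4 remains.
J6 = 7: row 6 has {1,2,3,6,9}; col 9 has {4,5,8,9}; box has {1,4,9} → only 7 remains.
F6 = 4: row 6 has {1,2,3,6,7,9}; col 6 has {1,2,5,8}; box has {2,3,8} → only 4 remains.
C6 = 5: row 6 has {1,2,3,4,6,7,9}; col 3 has {2,7,8}; box has {6,7,8,9} → only 5 remains.
G6 = 8: row 6 has {1,2,3,4,5,6,7,9}; col 7 has {6}; box has {1,4,7,9} → only 8 remains.
A5 = 2: row 5 has {8,9}; col 1 has {1,3,4,7,9}; box has {5,6,7,8,9} → only 2 remains.
J1 = 2: in row 1, 2 can only go here (every other open cell in that row sees a 2).
D1 = 4: in row 1, 4 can only go here (every other open cell in that row sees a 4).
A2 = 5: in row 2, 5 can only go here (every other open cell in that row sees a 5).
A9 = 6: row 9 has {1,2,3,8,9}; col 1 has {1,2,3,4,5,7,9}; box has {2,3,4,8} → only 6 remains.
A3 = 8: row 3 has {2,4,5,7}; col 1 has {1,2,3,4,5,6,7,9}; box has {1,2,4,5,7} → only 8 remains.
G4 = 2: in row 4, 2 can only go here (every other open cell in that row sees a 2).
C5 = 4: in row 5, 4 can only go here (every other open cell in that row sees a 4).
D7 = 3: in row 7, 3 can only go here (every other open cell in that row sees a 3).
G8 = 4: in row 8, 4 can only go here (every other open cell in that row sees a 4).
G9 = 7: row 9 has {1,2,3,6,8,9}; col 7 has {2,4,6,8}; box has {2,3,4,5,6,8,9} → only 7 remains.
G7 = 1: row 7 has {2,3,4,5,6,8}; col 7 has {2,4,6,7,8}; box has {2,3,4,5,6,7,8,9} → only 1 remains.
B9 = 5: row 9 has {1,2,3,6,7,8,9}; col 2 has {2,4,6,8}; box has {2,3,4,6,8} → only 5 remains.
E9 = 4: row 9 has {1,2,3,5,6,7,8,9}; col 5 has {2,3,6,8}; box has {1,2,3,6,8} → only 4 remains.
C7 = 9: row 7 has {1,2,3,4,5,6,8}; col 3 has {2,4,5,7,8}; box has {2,3,4,5,6,8} → only 9 remains.
E7 = 7: row 7 has {1,2,3,4,5,6,8,9}; col 5 has {2,3,4,6,8}; box has {1,2,3,4,6,8} → only 7 remains.
C8 = 1: row 8 has {2,3,4,6,8}; col 3 has {2,4,5,7,8,9}; box has {2,3,4,5,6,8,9} → only 1 remains.
F8 = 9: row 8 has {1,2,3,4,6,8}; col 6 has {1,2,4,5,8}; box has {1,2,3,4,6,7,8} → only 9 remains.
F1 = 3: row 1 has {1,2,4,5,6,7,8}; col 6 has {1,2,4,5,8,9}; box has {2,4,5,8} → only 3 remains.
F4 = 6: row 4 has {2,4,7,8}; col 6 has {1,2,3,4,5,8,9}; box has {2,3,4,8} → only 6 remains.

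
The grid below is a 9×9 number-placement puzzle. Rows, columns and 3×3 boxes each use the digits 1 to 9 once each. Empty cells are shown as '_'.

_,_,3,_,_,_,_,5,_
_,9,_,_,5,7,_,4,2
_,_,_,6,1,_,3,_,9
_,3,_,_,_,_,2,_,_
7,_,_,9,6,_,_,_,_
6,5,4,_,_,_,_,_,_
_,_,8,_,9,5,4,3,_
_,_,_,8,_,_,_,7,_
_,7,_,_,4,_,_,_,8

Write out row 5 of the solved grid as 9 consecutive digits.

782964513

R2C4 = 3 (sole candidate).
R3C8 = 8 (sole candidate).
R5C8 = 1: row 5 has {6,7,9}; col 8 has {3,4,5,7,8}; box has {2} → only 1 remains.
R6C8 = 9 (sole candidate).
R4C8 = 6 (sole candidate).
R5C3 = 2: row 5 has {1,6,7,9}; col 3 has {3,4,8}; box has {3,4,5,6,7} → only 2 remains.
R9C8 = 2 (sole candidate).
R5C2 = 8: row 5 has {1,2,6,7,9}; col 2 has {3,5,7,9}; box has {2,3,4,5,6,7} → only 8 remains.
R5C7 = 5: row 5 has {1,2,6,7,8,9}; col 7 has {2,3,4}; box has {1,2,6,9} → only 5 remains.
R9C4 = 1 (sole candidate).
R1C6 = 9 (hidden single in row 1).
R2C1 = 8 (hidden single in row 2).
R1C5 = 8 (hidden single in row 1).
R4C5 = 7 (sole candidate).
R4C9 = 4 (sole candidate).
R5C9 = 3: row 5 has {1,2,5,6,7,8,9}; col 9 has {2,4,8,9}; box has {1,2,4,5,6,9} → only 3 remains.
R6C4 = 2 (sole candidate).
R6C5 = 3 (sole candidate).
R6C9 = 7 (sole candidate).
R7C4 = 7 (sole candidate).
R8C5 = 2 (sole candidate).
R1C4 = 4 (sole candidate).
R3C6 = 2 (sole candidate).
R4C4 = 5 (sole candidate).
R5C6 = 4: row 5 has {1,2,3,5,6,7,8,9}; col 6 has {2,5,7,9}; box has {2,3,5,6,7,9} → only 4 remains.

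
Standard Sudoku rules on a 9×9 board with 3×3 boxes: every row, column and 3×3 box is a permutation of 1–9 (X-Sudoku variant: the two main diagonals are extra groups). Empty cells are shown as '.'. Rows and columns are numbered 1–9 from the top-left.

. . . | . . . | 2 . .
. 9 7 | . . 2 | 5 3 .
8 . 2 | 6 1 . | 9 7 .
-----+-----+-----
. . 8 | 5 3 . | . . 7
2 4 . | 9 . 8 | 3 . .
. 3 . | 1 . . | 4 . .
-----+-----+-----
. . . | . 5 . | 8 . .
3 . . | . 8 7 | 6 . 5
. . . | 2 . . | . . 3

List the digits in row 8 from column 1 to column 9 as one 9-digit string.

R2C5 = 4: row 2 has {2,3,5,7,9}; col 5 has {1,3,5,8}; box has {1,2,6} → only 4 remains.
R3C2 = 5: row 3 has {1,2,6,7,8,9}; col 2 has {3,4,9}; box has {2,7,8,9} → only 5 remains.
R3C6 = 3: row 3 has {1,2,5,6,7,8,9}; col 6 has {2,7,8}; box has {1,2,4,6} → only 3 remains.
R3C9 = 4: row 3 has {1,2,3,5,6,7,8,9}; col 9 has {3,5,7}; box has {2,3,5,7,9} → only 4 remains.
R4C7 = 1: row 4 has {3,5,7,8}; col 7 has {2,3,4,5,6,8,9}; box has {3,4,7} → only 1 remains.
R5C9 = 6: row 5 has {2,3,4,8,9}; col 9 has {3,4,5,7}; box has {1,3,4,7} → only 6 remains.
R6C6 = 6: row 6 has {1,3,4}; col 6 has {2,3,7,8}; box has {1,3,5,8,9}; main diagonal has {2,3,5,8,9} → only 6 remains.
R8C2 = 2: row 8 has {3,5,6,7,8}; col 2 has {3,4,5,9}; box has {3}; anti-diagonal has {1,3,9} → only 2 remains.
R8C4 = 4: row 8 has {2,3,5,6,7,8}; col 4 has {1,2,5,6,9}; box has {2,5,7,8} → only 4 remains.
R8C8 = 1: row 8 has {2,3,4,5,6,7,8}; col 8 has {3,7}; box has {3,5,6,8}; main diagonal has {2,3,5,6,8,9} → only 1 remains.
R9C7 = 7: row 9 has {2,3}; col 7 has {1,2,3,4,5,6,8,9}; box has {1,3,5,6,8} → only 7 remains.
R1C1 = 4: row 1 has {2}; col 1 has {2,3,8}; box has {2,5,7,8,9}; main diagonal has {1,2,3,5,6,8,9} → only 4 remains.
R1C9 = 8: row 1 has {2,4}; col 9 has {3,4,5,6,7}; box has {2,3,4,5,7,9}; anti-diagonal has {1,2,3,9} → only 8 remains.
R2C4 = 8: row 2 has {2,3,4,5,7,9}; col 4 has {1,2,4,5,6,9}; box has {1,2,3,4,6} → only 8 remains.
R2C9 = 1: row 2 has {2,3,4,5,7,8,9}; col 9 has {3,4,5,6,7,8}; box has {2,3,4,5,7,8,9} → only 1 remains.
R4C2 = 6: row 4 has {1,3,5,7,8}; col 2 has {2,3,4,5,9}; box has {2,3,4,8} → only 6 remains.
R4C6 = 4: row 4 has {1,3,5,6,7,8}; col 6 has {2,3,6,7,8}; box has {1,3,5,6,8,9}; anti-diagonal has {1,2,3,8,9} → only 4 remains.
R5C5 = 7: row 5 has {2,3,4,6,8,9}; col 5 has {1,3,4,5,8}; box has {1,3,4,5,6,8,9}; main diagonal has {1,2,3,4,5,6,8,9}; anti-diagonal has {1,2,3,4,8,9} → only 7 remains.
R5C8 = 5: row 5 has {2,3,4,6,7,8,9}; col 8 has {1,3,7}; box has {1,3,4,6,7} → only 5 remains.
R6C5 = 2: row 6 has {1,3,4,6}; col 5 has {1,3,4,5,7,8}; box has {1,3,4,5,6,7,8,9} → only 2 remains.
R6C9 = 9: row 6 has {1,2,3,4,6}; col 9 has {1,3,4,5,6,7,8}; box has {1,3,4,5,6,7} → only 9 remains.
R7C3 = 6: row 7 has {5,8}; col 3 has {2,7,8}; box has {2,3}; anti-diagonal has {1,2,3,4,7,8,9} → only 6 remains.
R7C4 = 3: row 7 has {5,6,8}; col 4 has {1,2,4,5,6,8,9}; box has {2,4,5,7,8} → only 3 remains.
R7C9 = 2: row 7 has {3,5,6,8}; col 9 has {1,3,4,5,6,7,8,9}; box has {1,3,5,6,7,8} → only 2 remains.
R8C3 = 9: row 8 has {1,2,3,4,5,6,7,8}; col 3 has {2,6,7,8}; box has {2,3,6} → only 9 remains.

329487615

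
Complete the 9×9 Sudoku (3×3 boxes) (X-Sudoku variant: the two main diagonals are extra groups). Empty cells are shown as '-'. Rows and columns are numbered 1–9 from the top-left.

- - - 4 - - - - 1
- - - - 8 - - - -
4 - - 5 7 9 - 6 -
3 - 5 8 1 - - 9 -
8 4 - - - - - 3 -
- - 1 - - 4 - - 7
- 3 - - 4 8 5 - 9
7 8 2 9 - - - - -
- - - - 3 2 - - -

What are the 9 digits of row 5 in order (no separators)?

row 3, column 3 = 3: row 3 has {4,5,6,7,9}; col 3 has {1,2,5}; box has {4}; main diagonal has {4,5,8} → only 3 remains.
row 3, column 7 = 2: row 3 has {3,4,5,6,7,9}; col 7 has {5}; box has {1,6}; anti-diagonal has {1,8} → only 2 remains.
row 3, column 9 = 8: row 3 has {2,3,4,5,6,7,9}; col 9 has {1,7,9}; box has {1,2,6} → only 8 remains.
row 7, column 3 = 6: row 7 has {3,4,5,8,9}; col 3 has {1,2,3,5}; box has {2,3,7,8}; anti-diagonal has {1,2,8} → only 6 remains.
row 8, column 8 = 1: row 8 has {2,7,8,9}; col 8 has {3,6,9}; box has {5,9}; main diagonal has {3,4,5,8} → only 1 remains.
row 9, column 9 = 6: row 9 has {2,3}; col 9 has {1,7,8,9}; box has {1,5,9}; main diagonal has {1,3,4,5,8} → only 6 remains.
row 3, column 2 = 1: row 3 has {2,3,4,5,6,7,8,9}; col 2 has {3,4,8}; box has {3,4} → only 1 remains.
row 4, column 6 = 7: row 4 has {1,3,5,8,9}; col 6 has {2,4,8,9}; box has {1,4,8}; anti-diagonal has {1,2,6,8} → only 7 remains.
row 5, column 5 = 9: row 5 has {3,4,8}; col 5 has {1,3,4,7,8}; box has {1,4,7,8}; main diagonal has {1,3,4,5,6,8}; anti-diagonal has {1,2,6,7,8} → only 9 remains.
row 6, column 4 = 3: row 6 has {1,4,7}; col 4 has {4,5,8,9}; box has {1,4,7,8,9}; anti-diagonal has {1,2,6,7,8,9} → only 3 remains.
row 7, column 1 = 1: row 7 has {3,4,5,6,8,9}; col 1 has {3,4,7,8}; box has {2,3,6,7,8} → only 1 remains.
row 7, column 4 = 7: row 7 has {1,3,4,5,6,8,9}; col 4 has {3,4,5,8,9}; box has {2,3,4,8,9} → only 7 remains.
row 7, column 8 = 2: row 7 has {1,3,4,5,6,7,8,9}; col 8 has {1,3,6,9}; box has {1,5,6,9} → only 2 remains.
row 9, column 1 = 5: row 9 has {2,3,6}; col 1 has {1,3,4,7,8}; box has {1,2,3,6,7,8}; anti-diagonal has {1,2,3,6,7,8,9} → only 5 remains.
row 9, column 2 = 9: row 9 has {2,3,5,6}; col 2 has {1,3,4,8}; box has {1,2,3,5,6,7,8} → only 9 remains.
row 9, column 3 = 4: row 9 has {2,3,5,6,9}; col 3 has {1,2,3,5,6}; box has {1,2,3,5,6,7,8,9} → only 4 remains.
row 9, column 4 = 1: row 9 has {2,3,4,5,6,9}; col 4 has {3,4,5,7,8,9}; box has {2,3,4,7,8,9} → only 1 remains.
row 1, column 1 = 2: row 1 has {1,4}; col 1 has {1,3,4,5,7,8}; box has {1,3,4}; main diagonal has {1,3,4,5,6,8,9} → only 2 remains.
row 1, column 5 = 6: row 1 has {1,2,4}; col 5 has {1,3,4,7,8,9}; box has {4,5,7,8,9} → only 6 remains.
row 1, column 6 = 3: row 1 has {1,2,4,6}; col 6 has {2,4,7,8,9}; box has {4,5,6,7,8,9} → only 3 remains.
row 2, column 2 = 7: row 2 has {8}; col 2 has {1,3,4,8,9}; box has {1,2,3,4}; main diagonal has {1,2,3,4,5,6,8,9} → only 7 remains.
row 2, column 3 = 9: row 2 has {7,8}; col 3 has {1,2,3,4,5,6}; box has {1,2,3,4,7} → only 9 remains.
row 2, column 4 = 2: row 2 has {7,8,9}; col 4 has {1,3,4,5,7,8,9}; box has {3,4,5,6,7,8,9} → only 2 remains.
row 2, column 6 = 1: row 2 has {2,7,8,9}; col 6 has {2,3,4,7,8,9}; box has {2,3,4,5,6,7,8,9} → only 1 remains.
row 2, column 8 = 4: row 2 has {1,2,7,8,9}; col 8 has {1,2,3,6,9}; box has {1,2,6,8}; anti-diagonal has {1,2,3,5,6,7,8,9} → only 4 remains.
row 5, column 3 = 7: row 5 has {3,4,8,9}; col 3 has {1,2,3,4,5,6,9}; box has {1,3,4,5,8} → only 7 remains.
row 5, column 4 = 6: row 5 has {3,4,7,8,9}; col 4 has {1,2,3,4,5,7,8,9}; box has {1,3,4,7,8,9} → only 6 remains.
row 5, column 6 = 5: row 5 has {3,4,6,7,8,9}; col 6 has {1,2,3,4,7,8,9}; box has {1,3,4,6,7,8,9} → only 5 remains.
row 5, column 7 = 1: row 5 has {3,4,5,6,7,8,9}; col 7 has {2,5}; box has {3,7,9} → only 1 remains.
row 5, column 9 = 2: row 5 has {1,3,4,5,6,7,8,9}; col 9 has {1,6,7,8,9}; box has {1,3,7,9} → only 2 remains.

847695132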